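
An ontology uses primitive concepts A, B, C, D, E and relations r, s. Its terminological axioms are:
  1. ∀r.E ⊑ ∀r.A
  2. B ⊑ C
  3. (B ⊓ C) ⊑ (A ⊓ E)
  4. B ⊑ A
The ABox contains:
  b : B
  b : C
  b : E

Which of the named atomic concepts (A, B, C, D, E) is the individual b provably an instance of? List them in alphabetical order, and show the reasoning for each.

1. b : A?  L(b) = {B, C, E} ∪ {¬A}
   clash {A, ¬A} at b — b ∈ A
2. b : B?  L(b) = {B, C, E} ∪ {¬B}
   clash {B, ¬B} at b — b ∈ B
3. b : C?  L(b) = {B, C, E} ∪ {¬C}
   clash {C, ¬C} at b — b ∈ C
4. b : D?  L(b) = {B, C, E} ∪ {¬D}
   apply at b: B⊑A
   open: L(b) ⊇ {A, B, C, E, ¬D, …} (+ ∃-successors) — b ∉ D possible
5. b : E?  L(b) = {B, C, E} ∪ {¬E}
   clash {E, ¬E} at b — b ∈ E
6. Entailed for b: {A, B, C, E}

{A, B, C, E}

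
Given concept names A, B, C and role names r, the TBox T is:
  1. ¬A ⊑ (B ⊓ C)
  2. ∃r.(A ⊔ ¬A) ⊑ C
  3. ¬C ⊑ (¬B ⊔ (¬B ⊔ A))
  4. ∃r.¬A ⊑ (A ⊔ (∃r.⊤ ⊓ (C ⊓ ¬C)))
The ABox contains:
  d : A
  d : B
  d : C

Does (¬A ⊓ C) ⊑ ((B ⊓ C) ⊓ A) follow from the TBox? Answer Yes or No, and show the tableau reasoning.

No

1. (¬A ⊓ C) ⊑ ((B ⊓ C) ⊓ A)  ⇔  ((¬A ⊓ C) ⊓ ((¬B ⊔ ¬C) ⊔ ¬A)) unsat w.r.t. T
   apply at x₀: ¬A⊑(B ⊓ C)
   open: L(x₀) ⊇ {B, C, ¬A, ∀r.A}
2. Hence (¬A ⊓ C) ⊑ ((B ⊓ C) ⊓ A): not entailed.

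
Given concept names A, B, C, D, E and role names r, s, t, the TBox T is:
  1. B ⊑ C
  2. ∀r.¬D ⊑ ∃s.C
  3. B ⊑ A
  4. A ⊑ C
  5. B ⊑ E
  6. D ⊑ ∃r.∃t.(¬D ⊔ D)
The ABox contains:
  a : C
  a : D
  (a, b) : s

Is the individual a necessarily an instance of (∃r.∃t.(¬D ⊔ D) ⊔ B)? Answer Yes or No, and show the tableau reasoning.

Yes

1. a : (∃r.∃t.(¬D ⊔ D) ⊔ B)?  L(a) = {C, D} ∪ {(∀r.∀t.(D ⊓ ¬D) ⊓ ¬B)}
   clash {D, ¬D} at an ∃-successor — a ∈ (∃r.∃t.(¬D ⊔ D) ⊔ B)
2. Hence a : (∃r.∃t.(¬D ⊔ D) ⊔ B): entailed.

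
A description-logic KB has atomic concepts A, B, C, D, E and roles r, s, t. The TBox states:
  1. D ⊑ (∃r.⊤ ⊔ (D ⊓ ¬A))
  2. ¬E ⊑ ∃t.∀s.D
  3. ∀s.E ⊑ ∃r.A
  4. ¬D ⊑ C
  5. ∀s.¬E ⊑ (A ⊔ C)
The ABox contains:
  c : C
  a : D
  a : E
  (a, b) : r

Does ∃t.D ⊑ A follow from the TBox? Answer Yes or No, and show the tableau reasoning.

1. ∃t.D ⊑ A  ⇔  (∃t.D ⊓ ¬A) unsat w.r.t. T
   open: L(x₀) ⊇ {D, E, ¬A, ∃r.⊤, ∃s.E, …} (+ ∃-successors)
2. Hence ∃t.D ⊑ A: not entailed.

No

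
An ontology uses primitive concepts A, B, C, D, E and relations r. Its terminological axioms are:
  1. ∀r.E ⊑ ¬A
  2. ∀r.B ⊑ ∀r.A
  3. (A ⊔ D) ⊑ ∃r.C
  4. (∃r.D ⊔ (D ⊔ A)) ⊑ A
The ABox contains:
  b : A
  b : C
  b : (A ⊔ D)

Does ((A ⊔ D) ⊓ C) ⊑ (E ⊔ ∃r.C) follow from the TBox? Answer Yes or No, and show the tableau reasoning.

Yes

1. ((A ⊔ D) ⊓ C) ⊑ (E ⊔ ∃r.C)  ⇔  (((A ⊔ D) ⊓ C) ⊓ (¬E ⊓ ∀r.¬C)) unsat w.r.t. T
   all branches close; clash {A, ¬A} at x₀
2. Hence ((A ⊔ D) ⊓ C) ⊑ (E ⊔ ∃r.C): entailed.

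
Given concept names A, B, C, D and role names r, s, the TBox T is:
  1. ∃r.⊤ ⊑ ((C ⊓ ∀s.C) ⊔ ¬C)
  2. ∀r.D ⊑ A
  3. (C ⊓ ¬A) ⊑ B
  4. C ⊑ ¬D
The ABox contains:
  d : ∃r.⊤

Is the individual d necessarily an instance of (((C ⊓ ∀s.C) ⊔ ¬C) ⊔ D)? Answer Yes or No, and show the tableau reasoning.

1. d : (((C ⊓ ∀s.C) ⊔ ¬C) ⊔ D)?  L(d) = {∃r.⊤} ∪ {(((¬C ⊔ ∃s.¬C) ⊓ C) ⊓ ¬D)}
   clash {C, ¬C} at d — d ∈ (((C ⊓ ∀s.C) ⊔ ¬C) ⊔ D)
2. Hence d : (((C ⊓ ∀s.C) ⊔ ¬C) ⊔ D): entailed.

Yes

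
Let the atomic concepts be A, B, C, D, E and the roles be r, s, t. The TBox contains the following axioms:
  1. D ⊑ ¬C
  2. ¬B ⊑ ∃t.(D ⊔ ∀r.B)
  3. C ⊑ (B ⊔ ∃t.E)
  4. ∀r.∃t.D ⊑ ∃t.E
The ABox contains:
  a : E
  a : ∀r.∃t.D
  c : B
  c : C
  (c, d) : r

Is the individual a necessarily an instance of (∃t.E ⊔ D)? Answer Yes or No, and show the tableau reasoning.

1. a : (∃t.E ⊔ D)?  L(a) = {E, ∀r.∃t.D} ∪ {(∀t.¬E ⊓ ¬D)}
   clash {E, ¬E} at an ∃-successor — a ∈ (∃t.E ⊔ D)
2. Hence a : (∃t.E ⊔ D): entailed.

Yes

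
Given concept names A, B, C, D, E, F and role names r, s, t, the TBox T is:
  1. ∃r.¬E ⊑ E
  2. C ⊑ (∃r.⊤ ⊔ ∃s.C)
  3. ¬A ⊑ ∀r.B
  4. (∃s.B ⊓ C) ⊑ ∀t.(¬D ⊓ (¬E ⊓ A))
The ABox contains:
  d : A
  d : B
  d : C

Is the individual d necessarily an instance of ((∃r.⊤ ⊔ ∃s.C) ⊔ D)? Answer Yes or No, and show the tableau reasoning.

Yes

1. d : ((∃r.⊤ ⊔ ∃s.C) ⊔ D)?  L(d) = {A, B, C} ∪ {((∀r.⊥ ⊓ ∀s.¬C) ⊓ ¬D)}
   clash {C, ¬C} at an ∃-successor — d ∈ ((∃r.⊤ ⊔ ∃s.C) ⊔ D)
2. Hence d : ((∃r.⊤ ⊔ ∃s.C) ⊔ D): entailed.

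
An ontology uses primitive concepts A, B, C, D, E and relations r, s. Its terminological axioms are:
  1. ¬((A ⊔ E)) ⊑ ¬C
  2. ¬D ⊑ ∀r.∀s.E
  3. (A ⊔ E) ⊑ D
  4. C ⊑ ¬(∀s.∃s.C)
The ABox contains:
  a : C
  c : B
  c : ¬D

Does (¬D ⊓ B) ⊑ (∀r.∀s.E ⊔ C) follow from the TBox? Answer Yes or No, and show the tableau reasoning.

1. (¬D ⊓ B) ⊑ (∀r.∀s.E ⊔ C)  ⇔  ((¬D ⊓ B) ⊓ (∃r.∃s.¬E ⊓ ¬C)) unsat w.r.t. T
   all branches close; clash {D, ¬D} at x₀
2. Hence (¬D ⊓ B) ⊑ (∀r.∀s.E ⊔ C): entailed.

Yes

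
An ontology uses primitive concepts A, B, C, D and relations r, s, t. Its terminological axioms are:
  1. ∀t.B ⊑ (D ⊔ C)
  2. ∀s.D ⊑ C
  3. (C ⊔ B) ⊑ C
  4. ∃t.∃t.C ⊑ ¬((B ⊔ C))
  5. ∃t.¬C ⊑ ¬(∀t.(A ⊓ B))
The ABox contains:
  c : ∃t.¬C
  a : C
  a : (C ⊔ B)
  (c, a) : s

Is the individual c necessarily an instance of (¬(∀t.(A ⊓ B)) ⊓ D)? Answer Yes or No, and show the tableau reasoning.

1. c : (¬(∀t.(A ⊓ B)) ⊓ D)?  L(c) = {∃t.¬C} ∪ {(∀t.(A ⊓ B) ⊔ ¬D)}
   apply at c: ∃t.¬C⊑¬(∀t.(A ⊓ B))
   open: L(c) ⊇ {¬B, ¬C, ¬D, ∀t.∀t.¬C, ∃s.¬D, …} (+ ∃-successors) — c ∉ (¬(∀t.(A ⊓ B)) ⊓ D) possible
2. Hence c : (¬(∀t.(A ⊓ B)) ⊓ D): not entailed.

No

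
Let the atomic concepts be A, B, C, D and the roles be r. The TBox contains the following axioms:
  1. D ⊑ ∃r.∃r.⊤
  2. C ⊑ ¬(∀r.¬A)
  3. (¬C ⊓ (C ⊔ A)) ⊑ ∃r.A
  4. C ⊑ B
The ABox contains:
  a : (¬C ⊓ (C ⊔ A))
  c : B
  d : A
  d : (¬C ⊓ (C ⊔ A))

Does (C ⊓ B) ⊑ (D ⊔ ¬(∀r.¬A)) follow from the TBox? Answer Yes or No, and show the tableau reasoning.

1. (C ⊓ B) ⊑ (D ⊔ ¬(∀r.¬A))  ⇔  ((C ⊓ B) ⊓ (¬D ⊓ ∀r.¬A)) unsat w.r.t. T
   all branches close; clash {A, ¬A} at an ∃-successor
2. Hence (C ⊓ B) ⊑ (D ⊔ ¬(∀r.¬A)): entailed.

Yes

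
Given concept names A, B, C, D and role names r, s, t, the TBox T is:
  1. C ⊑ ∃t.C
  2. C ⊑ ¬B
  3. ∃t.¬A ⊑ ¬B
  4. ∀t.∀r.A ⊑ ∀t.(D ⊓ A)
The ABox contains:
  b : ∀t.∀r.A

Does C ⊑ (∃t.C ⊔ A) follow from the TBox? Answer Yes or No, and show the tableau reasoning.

1. C ⊑ (∃t.C ⊔ A)  ⇔  (C ⊓ (∀t.¬C ⊓ ¬A)) unsat w.r.t. T
   all branches close; clash {C, ¬C} at an ∃-successor
2. Hence C ⊑ (∃t.C ⊔ A): entailed.

Yes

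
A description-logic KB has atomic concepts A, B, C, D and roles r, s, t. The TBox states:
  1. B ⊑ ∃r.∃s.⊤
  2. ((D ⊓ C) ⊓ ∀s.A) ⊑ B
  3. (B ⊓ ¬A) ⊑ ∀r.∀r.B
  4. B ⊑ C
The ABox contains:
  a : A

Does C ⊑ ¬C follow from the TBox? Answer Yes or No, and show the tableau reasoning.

No

1. C ⊑ ¬C  ⇔  (C ⊓ C) unsat w.r.t. T
   open: L(x₀) ⊇ {C, ¬B, ¬D}
2. Hence C ⊑ ¬C: not entailed.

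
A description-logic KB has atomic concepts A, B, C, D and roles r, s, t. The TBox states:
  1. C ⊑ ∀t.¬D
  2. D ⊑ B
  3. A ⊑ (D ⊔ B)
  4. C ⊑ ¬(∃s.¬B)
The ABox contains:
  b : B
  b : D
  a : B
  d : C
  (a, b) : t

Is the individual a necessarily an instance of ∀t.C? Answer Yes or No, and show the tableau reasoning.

1. a : ∀t.C?  L(a) = {B} ∪ {∃t.¬C}
   open: L(a) ⊇ {B, ¬A, ¬C, ∃t.¬C} (+ ∃-successors) — a ∉ ∀t.C possible
2. Hence a : ∀t.C: not entailed.

No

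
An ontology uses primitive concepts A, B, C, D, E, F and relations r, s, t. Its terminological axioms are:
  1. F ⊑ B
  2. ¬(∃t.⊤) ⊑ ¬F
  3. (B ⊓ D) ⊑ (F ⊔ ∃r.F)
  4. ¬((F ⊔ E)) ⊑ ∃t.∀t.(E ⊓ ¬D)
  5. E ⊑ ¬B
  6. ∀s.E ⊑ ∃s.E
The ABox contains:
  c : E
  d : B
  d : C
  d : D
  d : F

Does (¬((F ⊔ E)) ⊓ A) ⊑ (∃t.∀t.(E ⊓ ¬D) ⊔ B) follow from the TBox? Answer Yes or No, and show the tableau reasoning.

1. (¬((F ⊔ E)) ⊓ A) ⊑ (∃t.∀t.(E ⊓ ¬D) ⊔ B)  ⇔  (((¬F ⊓ ¬E) ⊓ A) ⊓ (∀t.∃t.(¬E ⊔ D) ⊓ ¬B)) unsat w.r.t. T
   all branches close; clash {B, ¬B} at an ∃-successor
2. Hence (¬((F ⊔ E)) ⊓ A) ⊑ (∃t.∀t.(E ⊓ ¬D) ⊔ B): entailed.

Yes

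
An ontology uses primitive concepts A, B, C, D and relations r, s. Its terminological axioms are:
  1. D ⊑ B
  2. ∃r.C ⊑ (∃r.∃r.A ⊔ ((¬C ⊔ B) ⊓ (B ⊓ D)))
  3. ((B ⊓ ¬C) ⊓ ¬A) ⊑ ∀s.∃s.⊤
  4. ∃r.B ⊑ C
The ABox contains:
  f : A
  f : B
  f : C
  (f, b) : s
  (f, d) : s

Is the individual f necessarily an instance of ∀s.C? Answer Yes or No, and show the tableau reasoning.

No

1. f : ∀s.C?  L(f) = {A, B, C} ∪ {∃s.¬C}
   open: L(f) ⊇ {A, B, C, ∀r.¬C, ∃s.¬C} (+ ∃-successors) — f ∉ ∀s.C possible
2. Hence f : ∀s.C: not entailed.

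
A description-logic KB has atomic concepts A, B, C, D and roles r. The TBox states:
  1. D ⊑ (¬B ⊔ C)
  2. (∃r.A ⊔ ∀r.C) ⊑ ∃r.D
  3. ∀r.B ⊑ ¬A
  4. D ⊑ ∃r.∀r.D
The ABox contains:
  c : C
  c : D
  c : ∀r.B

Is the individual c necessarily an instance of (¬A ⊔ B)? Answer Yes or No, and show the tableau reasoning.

Yes

1. c : (¬A ⊔ B)?  L(c) = {C, D, ∀r.B} ∪ {(A ⊓ ¬B)}
   clash {A, ¬A} at c — c ∈ (¬A ⊔ B)
2. Hence c : (¬A ⊔ B): entailed.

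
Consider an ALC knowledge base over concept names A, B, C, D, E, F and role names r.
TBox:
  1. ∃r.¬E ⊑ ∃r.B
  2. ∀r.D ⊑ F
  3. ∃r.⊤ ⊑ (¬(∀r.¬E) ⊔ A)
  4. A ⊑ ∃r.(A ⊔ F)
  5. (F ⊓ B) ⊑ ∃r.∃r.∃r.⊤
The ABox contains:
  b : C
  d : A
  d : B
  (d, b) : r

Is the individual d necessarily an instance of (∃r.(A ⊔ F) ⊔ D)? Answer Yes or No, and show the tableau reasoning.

1. d : (∃r.(A ⊔ F) ⊔ D)?  L(d) = {A, B} ∪ {(∀r.(¬A ⊓ ¬F) ⊓ ¬D)}
   clash {F, ¬F} at an ∃-successor — d ∈ (∃r.(A ⊔ F) ⊔ D)
2. Hence d : (∃r.(A ⊔ F) ⊔ D): entailed.

Yes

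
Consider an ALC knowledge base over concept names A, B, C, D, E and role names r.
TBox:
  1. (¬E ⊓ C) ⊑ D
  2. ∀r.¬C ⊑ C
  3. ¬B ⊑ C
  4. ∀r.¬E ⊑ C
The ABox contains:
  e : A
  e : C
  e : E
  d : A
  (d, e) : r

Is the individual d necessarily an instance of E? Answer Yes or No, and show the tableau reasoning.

No

1. d : E?  L(d) = {A} ∪ {¬E}
   open: L(d) ⊇ {A, B, ¬C, ¬E, ∃r.C, …} (+ ∃-successors) — d ∉ E possible
2. Hence d : E: not entailed.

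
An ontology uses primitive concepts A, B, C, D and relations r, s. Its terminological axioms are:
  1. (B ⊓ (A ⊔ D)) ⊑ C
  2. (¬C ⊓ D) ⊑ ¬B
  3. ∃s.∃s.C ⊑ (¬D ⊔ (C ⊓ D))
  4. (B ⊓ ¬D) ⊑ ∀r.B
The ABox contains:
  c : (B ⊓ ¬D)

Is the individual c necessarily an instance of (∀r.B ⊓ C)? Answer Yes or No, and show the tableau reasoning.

No

1. c : (∀r.B ⊓ C)?  L(c) = {(B ⊓ ¬D)} ∪ {(∃r.¬B ⊔ ¬C)}
   apply at c: (B ⊓ ¬D)⊑∀r.B
   open: L(c) ⊇ {B, ¬A, ¬C, ¬D, ∀r.B, …} — c ∉ (∀r.B ⊓ C) possible
2. Hence c : (∀r.B ⊓ C): not entailed.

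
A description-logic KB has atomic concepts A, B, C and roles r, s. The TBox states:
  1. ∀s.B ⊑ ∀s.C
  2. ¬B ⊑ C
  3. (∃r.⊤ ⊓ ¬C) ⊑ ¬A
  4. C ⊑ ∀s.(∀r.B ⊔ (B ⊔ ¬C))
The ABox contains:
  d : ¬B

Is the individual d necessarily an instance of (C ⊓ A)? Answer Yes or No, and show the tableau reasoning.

No

1. d : (C ⊓ A)?  L(d) = {¬B} ∪ {(¬C ⊔ ¬A)}
   apply at d: ¬B⊑C
   open: L(d) ⊇ {C, ¬A, ¬B, ∀s.(∀r.B ⊔ (B ⊔ ¬C)), ∃s.¬B} (+ ∃-successors) — d ∉ (C ⊓ A) possible
2. Hence d : (C ⊓ A): not entailed.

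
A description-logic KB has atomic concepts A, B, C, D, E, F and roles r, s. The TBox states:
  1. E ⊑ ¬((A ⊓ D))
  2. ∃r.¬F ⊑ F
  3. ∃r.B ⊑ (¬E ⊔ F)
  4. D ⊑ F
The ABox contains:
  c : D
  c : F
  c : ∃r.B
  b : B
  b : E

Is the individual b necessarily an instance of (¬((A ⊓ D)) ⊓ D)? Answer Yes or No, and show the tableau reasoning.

1. b : (¬((A ⊓ D)) ⊓ D)?  L(b) = {B, E} ∪ {((A ⊓ D) ⊔ ¬D)}
   apply at b: E⊑¬((A ⊓ D))
   open: L(b) ⊇ {B, E, ¬D, ∀r.F, ∀r.¬B} — b ∉ (¬((A ⊓ D)) ⊓ D) possible
2. Hence b : (¬((A ⊓ D)) ⊓ D): not entailed.

No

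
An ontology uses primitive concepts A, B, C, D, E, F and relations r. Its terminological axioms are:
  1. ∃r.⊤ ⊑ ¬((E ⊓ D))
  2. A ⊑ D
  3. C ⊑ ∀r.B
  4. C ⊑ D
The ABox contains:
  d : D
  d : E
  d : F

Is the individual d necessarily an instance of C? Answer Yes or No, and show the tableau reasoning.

1. d : C?  L(d) = {D, E, F} ∪ {¬C}
   open: L(d) ⊇ {D, E, F, ¬C, ∀r.⊥} — d ∉ C possible
2. Hence d : C: not entailed.

No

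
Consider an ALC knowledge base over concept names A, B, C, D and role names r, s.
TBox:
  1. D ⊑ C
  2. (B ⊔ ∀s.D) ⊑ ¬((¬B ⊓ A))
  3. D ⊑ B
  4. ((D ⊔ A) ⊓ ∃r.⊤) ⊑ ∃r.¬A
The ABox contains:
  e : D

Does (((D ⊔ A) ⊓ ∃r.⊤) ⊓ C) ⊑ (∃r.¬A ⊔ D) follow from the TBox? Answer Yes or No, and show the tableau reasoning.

1. (((D ⊔ A) ⊓ ∃r.⊤) ⊓ C) ⊑ (∃r.¬A ⊔ D)  ⇔  ((((D ⊔ A) ⊓ ∃r.⊤) ⊓ C) ⊓ (∀r.A ⊓ ¬D)) unsat w.r.t. T
   all branches close; clash {A, ¬A} at x₀
2. Hence (((D ⊔ A) ⊓ ∃r.⊤) ⊓ C) ⊑ (∃r.¬A ⊔ D): entailed.

Yes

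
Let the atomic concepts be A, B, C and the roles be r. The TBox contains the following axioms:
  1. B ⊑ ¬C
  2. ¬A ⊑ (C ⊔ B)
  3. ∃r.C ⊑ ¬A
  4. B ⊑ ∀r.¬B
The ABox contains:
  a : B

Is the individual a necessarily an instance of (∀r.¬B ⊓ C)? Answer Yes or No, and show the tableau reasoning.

1. a : (∀r.¬B ⊓ C)?  L(a) = {B} ∪ {(∃r.B ⊔ ¬C)}
   apply at a: B⊑¬C; B⊑∀r.¬B
   open: L(a) ⊇ {A, B, ¬C, ∀r.¬B, ∀r.¬C} — a ∉ (∀r.¬B ⊓ C) possible
2. Hence a : (∀r.¬B ⊓ C): not entailed.

No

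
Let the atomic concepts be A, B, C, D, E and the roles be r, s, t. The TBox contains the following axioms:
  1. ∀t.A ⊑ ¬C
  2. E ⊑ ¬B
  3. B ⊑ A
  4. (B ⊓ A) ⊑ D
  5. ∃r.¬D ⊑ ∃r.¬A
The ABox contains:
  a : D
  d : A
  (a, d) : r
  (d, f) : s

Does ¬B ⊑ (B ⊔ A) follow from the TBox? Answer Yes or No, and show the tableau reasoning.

1. ¬B ⊑ (B ⊔ A)  ⇔  (¬B ⊓ (¬B ⊓ ¬A)) unsat w.r.t. T
   open: L(x₀) ⊇ {¬A, ¬B, ∀r.D, ∃t.¬A} (+ ∃-successors)
2. Hence ¬B ⊑ (B ⊔ A): not entailed.

No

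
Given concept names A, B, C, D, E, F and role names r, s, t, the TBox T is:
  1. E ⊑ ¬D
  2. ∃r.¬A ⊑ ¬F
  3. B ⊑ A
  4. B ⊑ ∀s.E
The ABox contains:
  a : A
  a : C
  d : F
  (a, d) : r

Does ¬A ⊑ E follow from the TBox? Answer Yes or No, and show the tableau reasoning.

1. ¬A ⊑ E  ⇔  (¬A ⊓ ¬E) unsat w.r.t. T
   open: L(x₀) ⊇ {¬A, ¬B, ¬E, ∀r.A}
2. Hence ¬A ⊑ E: not entailed.

No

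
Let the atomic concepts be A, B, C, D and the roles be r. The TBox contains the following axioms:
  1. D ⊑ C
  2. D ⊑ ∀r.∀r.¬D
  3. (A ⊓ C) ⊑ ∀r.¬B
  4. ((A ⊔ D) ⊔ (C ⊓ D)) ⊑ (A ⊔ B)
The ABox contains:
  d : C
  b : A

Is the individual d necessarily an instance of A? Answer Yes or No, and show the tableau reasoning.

1. d : A?  L(d) = {C} ∪ {¬A}
   open: L(d) ⊇ {C, ¬A, ¬D} — d ∉ A possible
2. Hence d : A: not entailed.

No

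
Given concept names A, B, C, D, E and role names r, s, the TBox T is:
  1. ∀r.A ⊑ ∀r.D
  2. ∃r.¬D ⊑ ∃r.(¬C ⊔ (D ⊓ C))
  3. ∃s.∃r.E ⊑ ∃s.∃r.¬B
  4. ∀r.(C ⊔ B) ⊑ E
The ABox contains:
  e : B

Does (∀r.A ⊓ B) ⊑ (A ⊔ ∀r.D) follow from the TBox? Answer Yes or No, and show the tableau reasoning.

Yes

1. (∀r.A ⊓ B) ⊑ (A ⊔ ∀r.D)  ⇔  ((∀r.A ⊓ B) ⊓ (¬A ⊓ ∃r.¬D)) unsat w.r.t. T
   all branches close; clash {D, ¬D} at an ∃-successor
2. Hence (∀r.A ⊓ B) ⊑ (A ⊔ ∀r.D): entailed.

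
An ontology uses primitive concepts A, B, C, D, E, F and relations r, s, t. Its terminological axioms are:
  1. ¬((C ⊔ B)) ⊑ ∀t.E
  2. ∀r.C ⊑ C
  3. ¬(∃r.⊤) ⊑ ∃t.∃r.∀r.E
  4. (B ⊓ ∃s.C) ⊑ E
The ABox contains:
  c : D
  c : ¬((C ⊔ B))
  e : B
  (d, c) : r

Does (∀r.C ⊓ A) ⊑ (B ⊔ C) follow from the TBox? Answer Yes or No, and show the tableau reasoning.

Yes

1. (∀r.C ⊓ A) ⊑ (B ⊔ C)  ⇔  ((∀r.C ⊓ A) ⊓ (¬B ⊓ ¬C)) unsat w.r.t. T
   all branches close; clash {C, ¬C} at x₀
2. Hence (∀r.C ⊓ A) ⊑ (B ⊔ C): entailed.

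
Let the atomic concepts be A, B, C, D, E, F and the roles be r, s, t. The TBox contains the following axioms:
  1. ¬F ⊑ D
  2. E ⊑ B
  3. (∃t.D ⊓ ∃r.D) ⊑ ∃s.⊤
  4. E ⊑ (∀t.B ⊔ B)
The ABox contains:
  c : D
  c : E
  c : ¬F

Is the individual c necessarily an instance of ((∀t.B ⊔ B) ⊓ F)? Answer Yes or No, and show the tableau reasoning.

No

1. c : ((∀t.B ⊔ B) ⊓ F)?  L(c) = {D, E, ¬F} ∪ {((∃t.¬B ⊓ ¬B) ⊔ ¬F)}
   apply at c: E⊑B; E⊑(∀t.B ⊔ B)
   open: L(c) ⊇ {B, D, E, ¬F, ∀t.¬D} — c ∉ ((∀t.B ⊔ B) ⊓ F) possible
2. Hence c : ((∀t.B ⊔ B) ⊓ F): not entailed.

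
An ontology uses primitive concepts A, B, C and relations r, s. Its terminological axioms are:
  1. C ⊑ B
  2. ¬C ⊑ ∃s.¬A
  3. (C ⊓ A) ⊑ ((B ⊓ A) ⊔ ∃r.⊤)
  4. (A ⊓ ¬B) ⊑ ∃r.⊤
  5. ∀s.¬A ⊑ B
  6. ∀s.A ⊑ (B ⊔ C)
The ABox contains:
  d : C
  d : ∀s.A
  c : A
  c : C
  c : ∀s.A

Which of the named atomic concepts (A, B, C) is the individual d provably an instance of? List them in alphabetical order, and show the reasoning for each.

{B, C}

1. d : A?  L(d) = {C, ∀s.A} ∪ {¬A}
   apply at d: C⊑B; ∀s.A⊑(B ⊔ C)
   open: L(d) ⊇ {B, C, ¬A, ∀s.A} — d ∉ A possible
2. d : B?  L(d) = {C, ∀s.A} ∪ {¬B}
   clash {B, ¬B} at d — d ∈ B
3. d : C?  L(d) = {C, ∀s.A} ∪ {¬C}
   clash {C, ¬C} at d — d ∈ C
4. Entailed for d: {B, C}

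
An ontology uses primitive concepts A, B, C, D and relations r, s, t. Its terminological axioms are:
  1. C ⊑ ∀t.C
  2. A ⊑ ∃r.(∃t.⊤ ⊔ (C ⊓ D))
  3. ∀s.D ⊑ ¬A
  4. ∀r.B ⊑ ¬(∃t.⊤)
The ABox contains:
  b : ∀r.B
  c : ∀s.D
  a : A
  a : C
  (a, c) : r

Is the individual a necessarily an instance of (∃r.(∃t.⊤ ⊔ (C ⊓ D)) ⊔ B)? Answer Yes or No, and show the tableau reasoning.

Yes

1. a : (∃r.(∃t.⊤ ⊔ (C ⊓ D)) ⊔ B)?  L(a) = {A, C} ∪ {(∀r.(∀t.⊥ ⊓ (¬C ⊔ ¬D)) ⊓ ¬B)}
   clash {A, ¬A} at a — a ∈ (∃r.(∃t.⊤ ⊔ (C ⊓ D)) ⊔ B)
2. Hence a : (∃r.(∃t.⊤ ⊔ (C ⊓ D)) ⊔ B): entailed.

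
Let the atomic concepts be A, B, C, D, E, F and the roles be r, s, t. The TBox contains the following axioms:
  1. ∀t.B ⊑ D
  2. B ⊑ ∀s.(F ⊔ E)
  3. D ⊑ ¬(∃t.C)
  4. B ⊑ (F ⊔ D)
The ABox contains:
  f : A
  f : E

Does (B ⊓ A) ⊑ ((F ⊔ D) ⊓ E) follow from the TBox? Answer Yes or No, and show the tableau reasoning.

1. (B ⊓ A) ⊑ ((F ⊔ D) ⊓ E)  ⇔  ((B ⊓ A) ⊓ ((¬F ⊓ ¬D) ⊔ ¬E)) unsat w.r.t. T
   apply at x₀: B⊑∀s.(F ⊔ E); B⊑(F ⊔ D)
   open: L(x₀) ⊇ {A, B, F, ¬D, ¬E, …} (+ ∃-successors)
2. Hence (B ⊓ A) ⊑ ((F ⊔ D) ⊓ E): not entailed.

No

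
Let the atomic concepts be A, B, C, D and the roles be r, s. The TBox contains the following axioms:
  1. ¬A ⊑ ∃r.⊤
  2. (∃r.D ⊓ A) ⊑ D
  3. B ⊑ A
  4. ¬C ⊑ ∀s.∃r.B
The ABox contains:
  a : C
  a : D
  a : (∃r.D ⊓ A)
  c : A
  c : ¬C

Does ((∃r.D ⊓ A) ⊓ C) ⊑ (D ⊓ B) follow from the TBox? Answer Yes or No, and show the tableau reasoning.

1. ((∃r.D ⊓ A) ⊓ C) ⊑ (D ⊓ B)  ⇔  (((∃r.D ⊓ A) ⊓ C) ⊓ (¬D ⊔ ¬B)) unsat w.r.t. T
   apply at x₀: (∃r.D ⊓ A)⊑D
   open: L(x₀) ⊇ {A, C, D, ¬B, ∃r.D} (+ ∃-successors)
2. Hence ((∃r.D ⊓ A) ⊓ C) ⊑ (D ⊓ B): not entailed.

No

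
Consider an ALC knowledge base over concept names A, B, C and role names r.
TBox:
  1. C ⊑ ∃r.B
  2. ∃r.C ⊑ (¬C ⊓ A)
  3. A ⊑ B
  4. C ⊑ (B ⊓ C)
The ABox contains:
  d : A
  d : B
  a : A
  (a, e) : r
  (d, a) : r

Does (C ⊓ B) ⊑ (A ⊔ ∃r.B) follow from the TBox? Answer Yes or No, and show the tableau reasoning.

1. (C ⊓ B) ⊑ (A ⊔ ∃r.B)  ⇔  ((C ⊓ B) ⊓ (¬A ⊓ ∀r.¬B)) unsat w.r.t. T
   all branches close; clash {A, ¬A} at x₀
2. Hence (C ⊓ B) ⊑ (A ⊔ ∃r.B): entailed.

Yes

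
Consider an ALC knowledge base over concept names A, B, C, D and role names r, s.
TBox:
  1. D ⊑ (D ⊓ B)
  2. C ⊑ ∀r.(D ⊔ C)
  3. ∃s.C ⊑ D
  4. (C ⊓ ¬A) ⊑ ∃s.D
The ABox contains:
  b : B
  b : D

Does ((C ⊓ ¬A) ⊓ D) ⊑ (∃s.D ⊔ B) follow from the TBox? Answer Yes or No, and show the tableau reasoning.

Yes

1. ((C ⊓ ¬A) ⊓ D) ⊑ (∃s.D ⊔ B)  ⇔  (((C ⊓ ¬A) ⊓ D) ⊓ (∀s.¬D ⊓ ¬B)) unsat w.r.t. T
   all branches close; clash {B, ¬B} at x₀
2. Hence ((C ⊓ ¬A) ⊓ D) ⊑ (∃s.D ⊔ B): entailed.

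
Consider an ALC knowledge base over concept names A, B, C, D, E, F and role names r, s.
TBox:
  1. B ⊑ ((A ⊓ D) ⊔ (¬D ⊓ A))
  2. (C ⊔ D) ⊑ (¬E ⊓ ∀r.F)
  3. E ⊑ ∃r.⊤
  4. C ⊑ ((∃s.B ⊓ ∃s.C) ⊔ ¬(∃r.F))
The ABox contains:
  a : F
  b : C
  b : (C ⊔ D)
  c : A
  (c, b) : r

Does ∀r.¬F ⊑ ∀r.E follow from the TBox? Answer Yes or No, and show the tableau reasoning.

No

1. ∀r.¬F ⊑ ∀r.E  ⇔  (∀r.¬F ⊓ ∃r.¬E) unsat w.r.t. T
   open: L(x₀) ⊇ {¬B, ¬C, ¬D, ¬E, ∀r.¬F, …} (+ ∃-successors)
2. Hence ∀r.¬F ⊑ ∀r.E: not entailed.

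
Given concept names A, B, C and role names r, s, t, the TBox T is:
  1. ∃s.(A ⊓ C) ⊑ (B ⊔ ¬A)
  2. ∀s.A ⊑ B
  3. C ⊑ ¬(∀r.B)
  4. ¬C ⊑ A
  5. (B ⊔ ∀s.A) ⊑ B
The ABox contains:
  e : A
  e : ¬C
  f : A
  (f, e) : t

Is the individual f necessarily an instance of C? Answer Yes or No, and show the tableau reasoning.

1. f : C?  L(f) = {A} ∪ {¬C}
   open: L(f) ⊇ {A, ¬B, ¬C, ∀s.(¬A ⊔ ¬C), ∃s.¬A} (+ ∃-successors) — f ∉ C possible
2. Hence f : C: not entailed.

No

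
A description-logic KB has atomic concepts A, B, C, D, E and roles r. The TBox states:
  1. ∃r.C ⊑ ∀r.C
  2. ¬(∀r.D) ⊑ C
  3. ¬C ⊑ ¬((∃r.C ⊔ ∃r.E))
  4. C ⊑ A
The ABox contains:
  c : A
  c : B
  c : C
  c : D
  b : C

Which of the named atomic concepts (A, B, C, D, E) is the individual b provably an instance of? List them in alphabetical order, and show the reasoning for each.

1. b : A?  L(b) = {C} ∪ {¬A}
   clash {A, ¬A} at b — b ∈ A
2. b : B?  L(b) = {C} ∪ {¬B}
   apply at b: C⊑A
   open: L(b) ⊇ {A, C, ¬B, ∀r.¬C} — b ∉ B possible
3. b : C?  L(b) = {C} ∪ {¬C}
   clash {C, ¬C} at b — b ∈ C
4. b : D?  L(b) = {C} ∪ {¬D}
   apply at b: C⊑A
   open: L(b) ⊇ {A, C, ¬D, ∀r.¬C} — b ∉ D possible
5. b : E?  L(b) = {C} ∪ {¬E}
   apply at b: C⊑A
   open: L(b) ⊇ {A, C, ¬E, ∀r.¬C} — b ∉ E possible
6. Entailed for b: {A, C}

{A, C}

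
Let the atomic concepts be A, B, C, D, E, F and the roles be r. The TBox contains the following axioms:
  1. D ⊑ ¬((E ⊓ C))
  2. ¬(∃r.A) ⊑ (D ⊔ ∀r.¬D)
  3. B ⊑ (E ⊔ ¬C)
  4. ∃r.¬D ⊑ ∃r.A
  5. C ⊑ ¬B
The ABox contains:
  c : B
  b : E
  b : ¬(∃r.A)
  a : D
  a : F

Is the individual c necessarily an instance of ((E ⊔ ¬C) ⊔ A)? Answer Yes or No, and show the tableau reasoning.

Yes

1. c : ((E ⊔ ¬C) ⊔ A)?  L(c) = {B} ∪ {((¬E ⊓ C) ⊓ ¬A)}
   clash {B, ¬B} at c — c ∈ ((E ⊔ ¬C) ⊔ A)
2. Hence c : ((E ⊔ ¬C) ⊔ A): entailed.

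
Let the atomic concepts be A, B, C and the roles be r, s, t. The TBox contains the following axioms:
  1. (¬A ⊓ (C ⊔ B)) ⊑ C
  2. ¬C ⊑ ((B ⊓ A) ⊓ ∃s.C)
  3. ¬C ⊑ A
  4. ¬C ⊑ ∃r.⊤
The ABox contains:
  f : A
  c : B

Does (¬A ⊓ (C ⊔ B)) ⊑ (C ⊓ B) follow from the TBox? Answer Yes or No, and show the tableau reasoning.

1. (¬A ⊓ (C ⊔ B)) ⊑ (C ⊓ B)  ⇔  ((¬A ⊓ (C ⊔ B)) ⊓ (¬C ⊔ ¬B)) unsat w.r.t. T
   apply at x₀: (¬A ⊓ (C ⊔ B))⊑C
   open: L(x₀) ⊇ {C, ¬A, ¬B}
2. Hence (¬A ⊓ (C ⊔ B)) ⊑ (C ⊓ B): not entailed.

No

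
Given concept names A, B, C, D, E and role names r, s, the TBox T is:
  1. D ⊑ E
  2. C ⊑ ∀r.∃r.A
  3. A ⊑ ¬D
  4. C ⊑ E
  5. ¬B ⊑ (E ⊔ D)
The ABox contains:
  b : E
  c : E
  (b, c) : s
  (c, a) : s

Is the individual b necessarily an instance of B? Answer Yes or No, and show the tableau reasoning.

1. b : B?  L(b) = {E} ∪ {¬B}
   apply at b: ¬B⊑(E ⊔ D)
   open: L(b) ⊇ {E, ¬A, ¬B, ¬C} — b ∉ B possible
2. Hence b : B: not entailed.

No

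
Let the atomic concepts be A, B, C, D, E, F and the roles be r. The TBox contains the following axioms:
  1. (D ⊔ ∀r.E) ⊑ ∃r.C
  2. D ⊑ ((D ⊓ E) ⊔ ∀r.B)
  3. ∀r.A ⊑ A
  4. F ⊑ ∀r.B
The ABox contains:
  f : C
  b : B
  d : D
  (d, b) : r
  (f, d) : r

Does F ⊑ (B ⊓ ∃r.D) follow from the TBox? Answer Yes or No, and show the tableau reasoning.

No

1. F ⊑ (B ⊓ ∃r.D)  ⇔  (F ⊓ (¬B ⊔ ∀r.¬D)) unsat w.r.t. T
   apply at x₀: F⊑∀r.B
   open: L(x₀) ⊇ {F, ¬B, ¬D, ∀r.B, ∃r.¬A, …} (+ ∃-successors)
2. Hence F ⊑ (B ⊓ ∃r.D): not entailed.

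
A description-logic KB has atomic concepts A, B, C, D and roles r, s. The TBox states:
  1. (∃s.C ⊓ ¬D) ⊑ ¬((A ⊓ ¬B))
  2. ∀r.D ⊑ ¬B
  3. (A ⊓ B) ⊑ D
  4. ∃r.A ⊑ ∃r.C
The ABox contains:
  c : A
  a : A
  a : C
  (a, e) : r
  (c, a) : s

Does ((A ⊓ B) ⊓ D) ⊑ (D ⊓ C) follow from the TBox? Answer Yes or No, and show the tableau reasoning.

No

1. ((A ⊓ B) ⊓ D) ⊑ (D ⊓ C)  ⇔  (((A ⊓ B) ⊓ D) ⊓ (¬D ⊔ ¬C)) unsat w.r.t. T
   open: L(x₀) ⊇ {A, B, D, ¬C, ∀r.¬A, …} (+ ∃-successors)
2. Hence ((A ⊓ B) ⊓ D) ⊑ (D ⊓ C): not entailed.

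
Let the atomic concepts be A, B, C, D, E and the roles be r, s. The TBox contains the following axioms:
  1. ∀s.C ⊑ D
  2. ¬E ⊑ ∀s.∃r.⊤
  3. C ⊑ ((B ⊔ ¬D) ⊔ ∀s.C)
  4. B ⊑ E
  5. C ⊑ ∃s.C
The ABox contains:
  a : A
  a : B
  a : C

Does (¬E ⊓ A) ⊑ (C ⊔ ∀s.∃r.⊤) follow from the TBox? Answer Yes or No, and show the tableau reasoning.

Yes

1. (¬E ⊓ A) ⊑ (C ⊔ ∀s.∃r.⊤)  ⇔  ((¬E ⊓ A) ⊓ (¬C ⊓ ∃s.∀r.⊥)) unsat w.r.t. T
   all branches close; clash {E, ¬E} at x₀
2. Hence (¬E ⊓ A) ⊑ (C ⊔ ∀s.∃r.⊤): entailed.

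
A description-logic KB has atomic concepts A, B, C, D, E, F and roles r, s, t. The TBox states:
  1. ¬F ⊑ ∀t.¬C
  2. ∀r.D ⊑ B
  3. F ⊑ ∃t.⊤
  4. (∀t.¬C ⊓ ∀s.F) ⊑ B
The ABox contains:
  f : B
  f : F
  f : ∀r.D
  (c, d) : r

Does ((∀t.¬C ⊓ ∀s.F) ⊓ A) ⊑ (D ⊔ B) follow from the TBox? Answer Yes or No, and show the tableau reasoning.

1. ((∀t.¬C ⊓ ∀s.F) ⊓ A) ⊑ (D ⊔ B)  ⇔  (((∀t.¬C ⊓ ∀s.F) ⊓ A) ⊓ (¬D ⊓ ¬B)) unsat w.r.t. T
   all branches close; clash {B, ¬B} at x₀
2. Hence ((∀t.¬C ⊓ ∀s.F) ⊓ A) ⊑ (D ⊔ B): entailed.

Yes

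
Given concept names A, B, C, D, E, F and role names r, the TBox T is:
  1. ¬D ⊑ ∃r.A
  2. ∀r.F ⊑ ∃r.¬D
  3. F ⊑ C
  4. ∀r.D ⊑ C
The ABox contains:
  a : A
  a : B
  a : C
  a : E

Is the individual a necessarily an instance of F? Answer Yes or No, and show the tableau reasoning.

No

1. a : F?  L(a) = {A, B, C, E} ∪ {¬F}
   open: L(a) ⊇ {A, B, C, D, E, …} (+ ∃-successors) — a ∉ F possible
2. Hence a : F: not entailed.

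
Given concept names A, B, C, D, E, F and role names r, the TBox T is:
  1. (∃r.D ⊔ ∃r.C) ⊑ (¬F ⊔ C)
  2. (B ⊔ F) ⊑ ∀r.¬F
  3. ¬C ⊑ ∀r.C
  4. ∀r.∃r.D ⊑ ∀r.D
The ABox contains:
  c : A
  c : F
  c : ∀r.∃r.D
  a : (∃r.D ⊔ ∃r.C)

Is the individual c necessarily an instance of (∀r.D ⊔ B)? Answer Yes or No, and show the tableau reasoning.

1. c : (∀r.D ⊔ B)?  L(c) = {A, F, ∀r.∃r.D} ∪ {(∃r.¬D ⊓ ¬B)}
   clash {D, ¬D} at an ∃-successor — c ∈ (∀r.D ⊔ B)
2. Hence c : (∀r.D ⊔ B): entailed.

Yes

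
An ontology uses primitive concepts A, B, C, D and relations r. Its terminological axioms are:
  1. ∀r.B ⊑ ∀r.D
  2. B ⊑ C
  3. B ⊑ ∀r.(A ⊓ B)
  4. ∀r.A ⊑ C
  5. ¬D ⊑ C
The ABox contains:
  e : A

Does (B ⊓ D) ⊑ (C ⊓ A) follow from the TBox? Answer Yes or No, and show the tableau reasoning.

1. (B ⊓ D) ⊑ (C ⊓ A)  ⇔  ((B ⊓ D) ⊓ (¬C ⊔ ¬A)) unsat w.r.t. T
   apply at x₀: B⊑C; B⊑∀r.(A ⊓ B)
   open: L(x₀) ⊇ {B, C, D, ¬A, ∀r.(A ⊓ B), …}
2. Hence (B ⊓ D) ⊑ (C ⊓ A): not entailed.

No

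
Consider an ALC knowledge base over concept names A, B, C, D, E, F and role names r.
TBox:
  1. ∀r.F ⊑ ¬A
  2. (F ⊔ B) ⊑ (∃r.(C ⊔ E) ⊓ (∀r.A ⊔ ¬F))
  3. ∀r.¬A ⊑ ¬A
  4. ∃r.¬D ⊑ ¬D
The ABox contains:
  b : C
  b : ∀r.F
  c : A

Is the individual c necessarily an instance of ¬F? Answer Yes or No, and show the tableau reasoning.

1. c : ¬F?  L(c) = {A} ∪ {F}
   open: L(c) ⊇ {A, F, ∀r.A, ∀r.D, ∃r.(C ⊔ E), …} (+ ∃-successors) — c ∉ ¬F possible
2. Hence c : ¬F: not entailed.

No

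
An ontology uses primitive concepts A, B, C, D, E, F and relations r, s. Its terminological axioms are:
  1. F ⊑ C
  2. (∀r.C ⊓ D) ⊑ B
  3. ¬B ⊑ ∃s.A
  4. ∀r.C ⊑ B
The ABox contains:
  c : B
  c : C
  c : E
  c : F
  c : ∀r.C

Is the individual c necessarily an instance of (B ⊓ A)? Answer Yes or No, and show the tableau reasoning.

1. c : (B ⊓ A)?  L(c) = {B, C, E, F, ∀r.C} ∪ {(¬B ⊔ ¬A)}
   open: L(c) ⊇ {B, C, E, F, ¬A, …} — c ∉ (B ⊓ A) possible
2. Hence c : (B ⊓ A): not entailed.

No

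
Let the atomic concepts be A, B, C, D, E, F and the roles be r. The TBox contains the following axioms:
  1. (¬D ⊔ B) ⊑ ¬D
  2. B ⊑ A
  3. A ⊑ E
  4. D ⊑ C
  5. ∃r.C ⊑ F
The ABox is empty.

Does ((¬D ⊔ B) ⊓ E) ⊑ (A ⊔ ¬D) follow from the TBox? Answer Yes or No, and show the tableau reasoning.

Yes

1. ((¬D ⊔ B) ⊓ E) ⊑ (A ⊔ ¬D)  ⇔  (((¬D ⊔ B) ⊓ E) ⊓ (¬A ⊓ D)) unsat w.r.t. T
   all branches close; clash {A, ¬A} at x₀
2. Hence ((¬D ⊔ B) ⊓ E) ⊑ (A ⊔ ¬D): entailed.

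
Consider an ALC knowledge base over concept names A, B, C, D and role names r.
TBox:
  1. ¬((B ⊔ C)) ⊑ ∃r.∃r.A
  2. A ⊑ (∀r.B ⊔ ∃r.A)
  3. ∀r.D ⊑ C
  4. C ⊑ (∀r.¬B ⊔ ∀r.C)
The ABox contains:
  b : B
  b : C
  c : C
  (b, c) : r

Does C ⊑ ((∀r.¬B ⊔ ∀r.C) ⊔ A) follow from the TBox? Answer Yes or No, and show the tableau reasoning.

1. C ⊑ ((∀r.¬B ⊔ ∀r.C) ⊔ A)  ⇔  (C ⊓ ((∃r.B ⊓ ∃r.¬C) ⊓ ¬A)) unsat w.r.t. T
   all branches close; clash {C, ¬C} at an ∃-successor
2. Hence C ⊑ ((∀r.¬B ⊔ ∀r.C) ⊔ A): entailed.

Yes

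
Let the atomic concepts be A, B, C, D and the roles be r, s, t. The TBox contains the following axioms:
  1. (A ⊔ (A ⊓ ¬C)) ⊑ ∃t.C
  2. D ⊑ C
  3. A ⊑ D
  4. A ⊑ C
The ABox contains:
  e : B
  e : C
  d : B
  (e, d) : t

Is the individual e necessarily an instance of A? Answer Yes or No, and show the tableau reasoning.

No

1. e : A?  L(e) = {B, C} ∪ {¬A}
   open: L(e) ⊇ {B, C, ¬A} — e ∉ A possible
2. Hence e : A: not entailed.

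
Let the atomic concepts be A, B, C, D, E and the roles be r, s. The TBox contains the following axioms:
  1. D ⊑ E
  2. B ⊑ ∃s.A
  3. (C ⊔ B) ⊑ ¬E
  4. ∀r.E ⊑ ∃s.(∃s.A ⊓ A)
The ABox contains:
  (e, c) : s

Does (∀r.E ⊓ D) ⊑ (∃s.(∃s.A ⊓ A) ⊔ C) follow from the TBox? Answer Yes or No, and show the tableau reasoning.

1. (∀r.E ⊓ D) ⊑ (∃s.(∃s.A ⊓ A) ⊔ C)  ⇔  ((∀r.E ⊓ D) ⊓ (∀s.(∀s.¬A ⊔ ¬A) ⊓ ¬C)) unsat w.r.t. T
   all branches close; clash {E, ¬E} at x₀
2. Hence (∀r.E ⊓ D) ⊑ (∃s.(∃s.A ⊓ A) ⊔ C): entailed.

Yes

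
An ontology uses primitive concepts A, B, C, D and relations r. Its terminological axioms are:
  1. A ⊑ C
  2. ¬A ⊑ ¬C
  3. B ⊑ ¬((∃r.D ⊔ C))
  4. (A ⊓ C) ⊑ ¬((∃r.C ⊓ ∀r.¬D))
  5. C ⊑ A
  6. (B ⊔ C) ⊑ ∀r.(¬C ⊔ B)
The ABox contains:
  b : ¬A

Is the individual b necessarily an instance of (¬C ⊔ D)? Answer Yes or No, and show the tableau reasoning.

Yes

1. b : (¬C ⊔ D)?  L(b) = {¬A} ∪ {(C ⊓ ¬D)}
   clash {C, ¬C} at b — b ∈ (¬C ⊔ D)
2. Hence b : (¬C ⊔ D): entailed.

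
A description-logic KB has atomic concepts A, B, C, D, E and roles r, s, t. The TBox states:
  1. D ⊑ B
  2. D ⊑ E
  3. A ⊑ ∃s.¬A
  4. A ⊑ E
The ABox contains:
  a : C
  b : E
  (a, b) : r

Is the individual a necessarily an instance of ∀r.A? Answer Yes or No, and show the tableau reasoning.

No

1. a : ∀r.A?  L(a) = {C} ∪ {∃r.¬A}
   open: L(a) ⊇ {C, ¬A, ¬D, ∃r.¬A} (+ ∃-successors) — a ∉ ∀r.A possible
2. Hence a : ∀r.A: not entailed.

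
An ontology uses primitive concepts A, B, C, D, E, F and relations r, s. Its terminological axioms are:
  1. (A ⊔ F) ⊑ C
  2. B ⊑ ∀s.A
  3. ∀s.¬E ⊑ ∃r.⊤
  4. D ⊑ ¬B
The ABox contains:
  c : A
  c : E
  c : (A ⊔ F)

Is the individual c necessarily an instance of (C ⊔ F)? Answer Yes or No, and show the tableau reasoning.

1. c : (C ⊔ F)?  L(c) = {A, E, (A ⊔ F)} ∪ {(¬C ⊓ ¬F)}
   clash {C, ¬C} at c — c ∈ (C ⊔ F)
2. Hence c : (C ⊔ F): entailed.

Yes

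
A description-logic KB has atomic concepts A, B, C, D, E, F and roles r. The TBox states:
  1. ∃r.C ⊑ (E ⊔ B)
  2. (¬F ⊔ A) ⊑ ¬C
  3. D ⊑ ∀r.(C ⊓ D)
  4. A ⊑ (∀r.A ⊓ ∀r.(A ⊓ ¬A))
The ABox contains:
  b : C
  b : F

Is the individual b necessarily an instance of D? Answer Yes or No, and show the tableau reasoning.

1. b : D?  L(b) = {C, F} ∪ {¬D}
   open: L(b) ⊇ {C, F, ¬A, ¬D, ∀r.¬C} — b ∉ D possible
2. Hence b : D: not entailed.

No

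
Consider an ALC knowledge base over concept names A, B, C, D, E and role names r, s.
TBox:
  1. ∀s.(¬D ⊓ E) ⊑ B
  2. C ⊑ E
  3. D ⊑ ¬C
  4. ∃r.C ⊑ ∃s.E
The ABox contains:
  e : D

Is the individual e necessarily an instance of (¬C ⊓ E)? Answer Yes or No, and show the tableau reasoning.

1. e : (¬C ⊓ E)?  L(e) = {D} ∪ {(C ⊔ ¬E)}
   apply at e: D⊑¬C
   open: L(e) ⊇ {D, ¬C, ¬E, ∀r.¬C, ∃s.(D ⊔ ¬E)} (+ ∃-successors) — e ∉ (¬C ⊓ E) possible
2. Hence e : (¬C ⊓ E): not entailed.

No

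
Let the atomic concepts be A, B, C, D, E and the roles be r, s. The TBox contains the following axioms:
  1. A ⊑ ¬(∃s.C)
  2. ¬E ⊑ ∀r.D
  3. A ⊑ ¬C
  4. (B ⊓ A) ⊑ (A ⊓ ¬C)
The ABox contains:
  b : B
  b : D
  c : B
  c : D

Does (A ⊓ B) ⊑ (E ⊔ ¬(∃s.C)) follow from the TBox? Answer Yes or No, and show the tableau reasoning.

1. (A ⊓ B) ⊑ (E ⊔ ¬(∃s.C))  ⇔  ((A ⊓ B) ⊓ (¬E ⊓ ∃s.C)) unsat w.r.t. T
   all branches close; clash {C, ¬C} at an ∃-successor
2. Hence (A ⊓ B) ⊑ (E ⊔ ¬(∃s.C)): entailed.

Yes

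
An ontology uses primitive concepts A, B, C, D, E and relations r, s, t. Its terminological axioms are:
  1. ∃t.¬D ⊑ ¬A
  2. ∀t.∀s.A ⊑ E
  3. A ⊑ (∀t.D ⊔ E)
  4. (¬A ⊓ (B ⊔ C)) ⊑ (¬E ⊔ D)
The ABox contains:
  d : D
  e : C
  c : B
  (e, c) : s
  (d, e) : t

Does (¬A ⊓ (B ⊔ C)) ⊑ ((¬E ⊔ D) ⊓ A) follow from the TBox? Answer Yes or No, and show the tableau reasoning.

No

1. (¬A ⊓ (B ⊔ C)) ⊑ ((¬E ⊔ D) ⊓ A)  ⇔  ((¬A ⊓ (B ⊔ C)) ⊓ ((E ⊓ ¬D) ⊔ ¬A)) unsat w.r.t. T
   apply at x₀: (¬A ⊓ (B ⊔ C))⊑(¬E ⊔ D)
   open: L(x₀) ⊇ {B, ¬A, ¬E, ∃t.∃s.¬A} (+ ∃-successors)
2. Hence (¬A ⊓ (B ⊔ C)) ⊑ ((¬E ⊔ D) ⊓ A): not entailed.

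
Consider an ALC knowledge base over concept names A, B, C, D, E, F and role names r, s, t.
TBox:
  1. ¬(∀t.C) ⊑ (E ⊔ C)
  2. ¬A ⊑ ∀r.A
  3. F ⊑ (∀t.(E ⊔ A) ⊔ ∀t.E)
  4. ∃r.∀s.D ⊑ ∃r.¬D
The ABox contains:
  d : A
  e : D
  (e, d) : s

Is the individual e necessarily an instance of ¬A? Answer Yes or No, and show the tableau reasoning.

No

1. e : ¬A?  L(e) = {D} ∪ {A}
   open: L(e) ⊇ {A, D, ¬F, ∀r.∃s.¬D, ∀t.C} — e ∉ ¬A possible
2. Hence e : ¬A: not entailed.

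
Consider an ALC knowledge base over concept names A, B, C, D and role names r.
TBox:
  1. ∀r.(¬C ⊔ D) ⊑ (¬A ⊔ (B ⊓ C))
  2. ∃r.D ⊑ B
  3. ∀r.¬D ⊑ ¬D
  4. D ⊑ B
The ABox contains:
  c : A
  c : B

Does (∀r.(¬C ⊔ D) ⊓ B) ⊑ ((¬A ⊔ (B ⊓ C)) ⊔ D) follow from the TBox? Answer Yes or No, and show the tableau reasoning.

Yes

1. (∀r.(¬C ⊔ D) ⊓ B) ⊑ ((¬A ⊔ (B ⊓ C)) ⊔ D)  ⇔  ((∀r.(¬C ⊔ D) ⊓ B) ⊓ ((A ⊓ (¬B ⊔ ¬C)) ⊓ ¬D)) unsat w.r.t. T
   all branches close; clash {C, ¬C} at x₀
2. Hence (∀r.(¬C ⊔ D) ⊓ B) ⊑ ((¬A ⊔ (B ⊓ C)) ⊔ D): entailed.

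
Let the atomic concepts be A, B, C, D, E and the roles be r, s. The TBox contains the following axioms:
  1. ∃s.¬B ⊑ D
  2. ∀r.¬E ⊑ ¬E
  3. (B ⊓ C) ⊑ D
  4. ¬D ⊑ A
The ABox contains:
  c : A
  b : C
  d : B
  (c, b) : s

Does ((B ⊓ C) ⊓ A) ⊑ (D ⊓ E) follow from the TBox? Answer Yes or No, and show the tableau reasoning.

No

1. ((B ⊓ C) ⊓ A) ⊑ (D ⊓ E)  ⇔  (((B ⊓ C) ⊓ A) ⊓ (¬D ⊔ ¬E)) unsat w.r.t. T
   apply at x₀: (B ⊓ C)⊑D
   open: L(x₀) ⊇ {A, B, C, D, ¬E, …}
2. Hence ((B ⊓ C) ⊓ A) ⊑ (D ⊓ E): not entailed.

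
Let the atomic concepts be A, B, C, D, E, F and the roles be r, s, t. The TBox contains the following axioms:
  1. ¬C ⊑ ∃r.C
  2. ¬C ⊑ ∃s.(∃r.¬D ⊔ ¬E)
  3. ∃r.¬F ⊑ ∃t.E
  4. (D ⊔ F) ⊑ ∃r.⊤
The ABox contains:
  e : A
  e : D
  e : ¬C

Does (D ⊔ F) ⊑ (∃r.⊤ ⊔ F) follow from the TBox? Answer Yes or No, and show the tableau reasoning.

Yes

1. (D ⊔ F) ⊑ (∃r.⊤ ⊔ F)  ⇔  ((D ⊔ F) ⊓ (∀r.⊥ ⊓ ¬F)) unsat w.r.t. T
   all branches close; clash {F, ¬F} at x₀
2. Hence (D ⊔ F) ⊑ (∃r.⊤ ⊔ F): entailed.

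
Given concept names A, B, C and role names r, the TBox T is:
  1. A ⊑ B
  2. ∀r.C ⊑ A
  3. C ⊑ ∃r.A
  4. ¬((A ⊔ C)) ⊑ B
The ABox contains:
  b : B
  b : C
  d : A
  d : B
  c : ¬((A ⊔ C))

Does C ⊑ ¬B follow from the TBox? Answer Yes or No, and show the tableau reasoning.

1. C ⊑ ¬B  ⇔  (C ⊓ B) unsat w.r.t. T
   apply at x₀: C⊑∃r.A
   open: L(x₀) ⊇ {B, C, ∃r.A, ∃r.¬C} (+ ∃-successors)
2. Hence C ⊑ ¬B: not entailed.

No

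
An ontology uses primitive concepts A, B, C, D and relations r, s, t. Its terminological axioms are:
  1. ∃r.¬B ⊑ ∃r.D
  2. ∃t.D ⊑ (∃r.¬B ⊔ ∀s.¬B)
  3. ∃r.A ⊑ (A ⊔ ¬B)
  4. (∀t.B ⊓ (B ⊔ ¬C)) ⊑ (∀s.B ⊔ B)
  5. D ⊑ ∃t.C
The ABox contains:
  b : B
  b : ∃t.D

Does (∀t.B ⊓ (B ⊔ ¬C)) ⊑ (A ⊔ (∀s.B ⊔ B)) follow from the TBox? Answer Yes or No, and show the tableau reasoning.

1. (∀t.B ⊓ (B ⊔ ¬C)) ⊑ (A ⊔ (∀s.B ⊔ B))  ⇔  ((∀t.B ⊓ (B ⊔ ¬C)) ⊓ (¬A ⊓ (∃s.¬B ⊓ ¬B))) unsat w.r.t. T
   all branches close; clash {B, ¬B} at x₀
2. Hence (∀t.B ⊓ (B ⊔ ¬C)) ⊑ (A ⊔ (∀s.B ⊔ B)): entailed.

Yes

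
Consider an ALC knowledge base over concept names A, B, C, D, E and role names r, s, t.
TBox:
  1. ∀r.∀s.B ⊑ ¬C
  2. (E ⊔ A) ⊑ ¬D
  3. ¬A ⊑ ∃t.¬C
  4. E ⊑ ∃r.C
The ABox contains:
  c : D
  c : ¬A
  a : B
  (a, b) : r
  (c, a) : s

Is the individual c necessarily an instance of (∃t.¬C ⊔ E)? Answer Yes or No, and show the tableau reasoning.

1. c : (∃t.¬C ⊔ E)?  L(c) = {D, ¬A} ∪ {(∀t.C ⊓ ¬E)}
   clash {D, ¬D} at c — c ∈ (∃t.¬C ⊔ E)
2. Hence c : (∃t.¬C ⊔ E): entailed.

Yes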